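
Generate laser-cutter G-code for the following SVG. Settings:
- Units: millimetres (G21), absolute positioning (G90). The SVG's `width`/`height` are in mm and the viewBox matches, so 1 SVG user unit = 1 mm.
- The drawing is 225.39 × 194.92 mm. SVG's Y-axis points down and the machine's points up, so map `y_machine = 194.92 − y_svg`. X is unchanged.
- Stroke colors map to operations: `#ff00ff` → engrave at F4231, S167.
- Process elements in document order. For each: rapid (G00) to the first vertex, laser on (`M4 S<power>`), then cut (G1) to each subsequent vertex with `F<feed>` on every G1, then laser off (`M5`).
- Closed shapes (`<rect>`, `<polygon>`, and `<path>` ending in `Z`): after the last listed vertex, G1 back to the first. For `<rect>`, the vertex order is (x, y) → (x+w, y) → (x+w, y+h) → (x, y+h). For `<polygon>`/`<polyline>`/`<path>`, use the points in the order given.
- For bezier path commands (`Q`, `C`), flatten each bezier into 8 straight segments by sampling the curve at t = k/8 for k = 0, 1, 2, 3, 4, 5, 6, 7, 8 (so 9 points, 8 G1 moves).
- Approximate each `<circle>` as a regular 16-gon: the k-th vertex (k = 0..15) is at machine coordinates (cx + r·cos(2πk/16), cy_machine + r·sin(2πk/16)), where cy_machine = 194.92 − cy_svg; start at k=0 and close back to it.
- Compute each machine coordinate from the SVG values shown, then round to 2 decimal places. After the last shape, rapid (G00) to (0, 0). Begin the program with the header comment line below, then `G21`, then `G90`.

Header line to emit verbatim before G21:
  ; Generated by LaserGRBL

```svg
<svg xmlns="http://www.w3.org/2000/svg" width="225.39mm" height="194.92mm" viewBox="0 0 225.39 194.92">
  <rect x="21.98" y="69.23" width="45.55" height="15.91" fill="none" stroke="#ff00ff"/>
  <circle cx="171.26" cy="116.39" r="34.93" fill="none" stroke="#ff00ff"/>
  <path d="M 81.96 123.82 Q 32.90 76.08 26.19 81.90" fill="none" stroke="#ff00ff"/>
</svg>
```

1 u = 1 mm; y_m = 194.92 − y.

[1] `<rect>` rectangle, #ff00ff→engrave S167 F4231: (21.98,125.69) → (67.53,125.69) → (67.53,109.78) → (21.98,109.78) → (21.98,125.69) (closed)

[2] `<circle>` circle, #ff00ff→engrave S167 F4231: (206.19,78.53) → (203.53,91.90) → (195.96,103.23) → (184.63,110.80) → (171.26,113.46) → (157.89,110.80) → (146.56,103.23) → (138.99,91.90) → (136.33,78.53) → (138.99,65.16) → (146.56,53.83) → (157.89,46.26) → (171.26,43.60) → (184.63,46.26) → (195.96,53.83) → (203.53,65.16) → (206.19,78.53) (closed)

[3] `<path>` quadratic bezier, #ff00ff→engrave S167 F4231: (81.96,71.10) → (70.36,82.20) → (60.08,91.62) → (51.12,99.37) → (43.49,105.45) → (37.18,109.85) → (32.19,112.58) → (28.53,113.64) → (26.19,113.02)

; Generated by LaserGRBL
G21
G90
G00 X21.98 Y125.69
M4 S167
G1 X67.53 Y125.69 F4231
G1 X67.53 Y109.78 F4231
G1 X21.98 Y109.78 F4231
G1 X21.98 Y125.69 F4231
M5
G00 X206.19 Y78.53
M4 S167
G1 X203.53 Y91.90 F4231
G1 X195.96 Y103.23 F4231
G1 X184.63 Y110.80 F4231
G1 X171.26 Y113.46 F4231
G1 X157.89 Y110.80 F4231
G1 X146.56 Y103.23 F4231
G1 X138.99 Y91.90 F4231
G1 X136.33 Y78.53 F4231
G1 X138.99 Y65.16 F4231
G1 X146.56 Y53.83 F4231
G1 X157.89 Y46.26 F4231
G1 X171.26 Y43.60 F4231
G1 X184.63 Y46.26 F4231
G1 X195.96 Y53.83 F4231
G1 X203.53 Y65.16 F4231
G1 X206.19 Y78.53 F4231
M5
G00 X81.96 Y71.10
M4 S167
G1 X70.36 Y82.20 F4231
G1 X60.08 Y91.62 F4231
G1 X51.12 Y99.37 F4231
G1 X43.49 Y105.45 F4231
G1 X37.18 Y109.85 F4231
G1 X32.19 Y112.58 F4231
G1 X28.53 Y113.64 F4231
G1 X26.19 Y113.02 F4231
M5
G00 X0.00 Y0.00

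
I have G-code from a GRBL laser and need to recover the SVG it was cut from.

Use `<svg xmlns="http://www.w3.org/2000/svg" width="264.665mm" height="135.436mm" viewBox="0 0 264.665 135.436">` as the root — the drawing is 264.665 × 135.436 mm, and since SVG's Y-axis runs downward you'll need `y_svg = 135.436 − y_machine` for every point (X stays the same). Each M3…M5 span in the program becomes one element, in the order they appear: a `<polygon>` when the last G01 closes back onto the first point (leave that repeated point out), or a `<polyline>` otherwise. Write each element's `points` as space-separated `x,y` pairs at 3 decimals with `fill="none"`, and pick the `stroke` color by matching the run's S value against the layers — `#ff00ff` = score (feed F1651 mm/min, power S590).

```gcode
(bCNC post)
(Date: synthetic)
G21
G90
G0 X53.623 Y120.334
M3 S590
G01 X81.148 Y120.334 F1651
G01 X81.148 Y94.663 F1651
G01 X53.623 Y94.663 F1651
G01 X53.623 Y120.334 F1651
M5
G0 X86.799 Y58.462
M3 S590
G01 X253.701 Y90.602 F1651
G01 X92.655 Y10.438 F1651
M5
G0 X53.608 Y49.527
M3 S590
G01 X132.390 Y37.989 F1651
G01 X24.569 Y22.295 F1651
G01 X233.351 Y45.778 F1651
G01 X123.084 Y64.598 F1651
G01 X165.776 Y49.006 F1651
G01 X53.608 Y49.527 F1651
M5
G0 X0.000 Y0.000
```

Each laser-on run becomes one SVG element. Flip Y back into SVG space with y_svg = 135.436 − y_machine. Every run uses S590, so all elements get stroke `#ff00ff` (score).

Run 1: The run returns to its start, so emit a `<polygon>` with points (Y-flipped): 53.623,15.102 81.148,15.102 81.148,40.773 53.623,40.773.

Run 2: The run is open, so emit a `<polyline>` with points (Y-flipped): 86.799,76.974 253.701,44.834 92.655,124.998.

Run 3: The run returns to its start, so emit a `<polygon>` with points (Y-flipped): 53.608,85.909 132.390,97.447 24.569,113.141 233.351,89.658 123.084,70.838 165.776,86.430.

<svg xmlns="http://www.w3.org/2000/svg" width="264.665mm" height="135.436mm" viewBox="0 0 264.665 135.436">
  <polygon points="53.623,15.102 81.148,15.102 81.148,40.773 53.623,40.773" fill="none" stroke="#ff00ff"/>
  <polyline points="86.799,76.974 253.701,44.834 92.655,124.998" fill="none" stroke="#ff00ff"/>
  <polygon points="53.608,85.909 132.390,97.447 24.569,113.141 233.351,89.658 123.084,70.838 165.776,86.430" fill="none" stroke="#ff00ff"/>
</svg>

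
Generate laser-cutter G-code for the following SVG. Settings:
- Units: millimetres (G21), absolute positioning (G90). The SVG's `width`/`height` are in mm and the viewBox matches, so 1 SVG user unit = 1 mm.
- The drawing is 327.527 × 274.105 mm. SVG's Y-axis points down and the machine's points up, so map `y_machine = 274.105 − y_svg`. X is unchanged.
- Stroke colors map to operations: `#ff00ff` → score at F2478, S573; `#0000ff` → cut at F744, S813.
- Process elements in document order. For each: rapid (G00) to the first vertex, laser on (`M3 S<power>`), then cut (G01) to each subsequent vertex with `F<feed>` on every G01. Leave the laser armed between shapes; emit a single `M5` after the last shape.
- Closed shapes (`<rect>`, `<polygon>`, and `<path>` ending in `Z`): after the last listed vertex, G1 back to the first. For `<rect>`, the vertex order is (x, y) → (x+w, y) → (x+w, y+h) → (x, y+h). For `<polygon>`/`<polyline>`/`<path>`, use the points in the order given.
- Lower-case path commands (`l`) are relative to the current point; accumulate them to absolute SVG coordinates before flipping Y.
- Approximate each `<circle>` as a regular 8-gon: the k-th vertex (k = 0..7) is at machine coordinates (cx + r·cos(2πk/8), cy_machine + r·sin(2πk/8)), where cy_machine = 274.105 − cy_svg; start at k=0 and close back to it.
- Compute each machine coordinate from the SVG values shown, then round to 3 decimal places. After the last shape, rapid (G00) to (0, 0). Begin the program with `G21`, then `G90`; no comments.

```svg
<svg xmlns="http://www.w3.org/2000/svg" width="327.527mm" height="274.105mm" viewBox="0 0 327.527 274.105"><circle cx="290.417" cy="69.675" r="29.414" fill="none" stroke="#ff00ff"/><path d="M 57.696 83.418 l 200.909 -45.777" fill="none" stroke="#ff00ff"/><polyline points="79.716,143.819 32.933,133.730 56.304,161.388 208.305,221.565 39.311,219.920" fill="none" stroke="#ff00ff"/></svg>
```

G21
G90
G00 X319.831 Y204.430
M3 S573
G01 X311.216 Y225.229 F2478
G01 X290.417 Y233.844 F2478
G01 X269.618 Y225.229 F2478
G01 X261.003 Y204.430 F2478
G01 X269.618 Y183.631 F2478
G01 X290.417 Y175.016 F2478
G01 X311.216 Y183.631 F2478
G01 X319.831 Y204.430 F2478
G00 X57.696 Y190.687
M3 S573
G01 X258.605 Y236.464 F2478
G00 X79.716 Y130.286
M3 S573
G01 X32.933 Y140.375 F2478
G01 X56.304 Y112.717 F2478
G01 X208.305 Y52.540 F2478
G01 X39.311 Y54.185 F2478
M5
G00 X0.000 Y0.000

Since the viewBox matches the mm dimensions, user units are millimetres directly. The only transform is the Y-flip y_m = 274.105 − y_svg.

Shape 1 is a circle drawn with `<circle>`. Its stroke #ff00ff means score at S573, F2478. After flipping Y the toolpath is (319.831,204.430) → (311.216,225.229) → (290.417,233.844) → (269.618,225.229) → (261.003,204.430) → (269.618,183.631) → (290.417,175.016) → (311.216,183.631) → (319.831,204.430), returning to the start.

Shape 2 is a line segment drawn with `<path>`. Its stroke #ff00ff means score at S573, F2478. After flipping Y the toolpath is (57.696,190.687) → (258.605,236.464).

Shape 3 is a open polyline drawn with `<polyline>`. Its stroke #ff00ff means score at S573, F2478. After flipping Y the toolpath is (79.716,130.286) → (32.933,140.375) → (56.304,112.717) → (208.305,52.540) → (39.311,54.185).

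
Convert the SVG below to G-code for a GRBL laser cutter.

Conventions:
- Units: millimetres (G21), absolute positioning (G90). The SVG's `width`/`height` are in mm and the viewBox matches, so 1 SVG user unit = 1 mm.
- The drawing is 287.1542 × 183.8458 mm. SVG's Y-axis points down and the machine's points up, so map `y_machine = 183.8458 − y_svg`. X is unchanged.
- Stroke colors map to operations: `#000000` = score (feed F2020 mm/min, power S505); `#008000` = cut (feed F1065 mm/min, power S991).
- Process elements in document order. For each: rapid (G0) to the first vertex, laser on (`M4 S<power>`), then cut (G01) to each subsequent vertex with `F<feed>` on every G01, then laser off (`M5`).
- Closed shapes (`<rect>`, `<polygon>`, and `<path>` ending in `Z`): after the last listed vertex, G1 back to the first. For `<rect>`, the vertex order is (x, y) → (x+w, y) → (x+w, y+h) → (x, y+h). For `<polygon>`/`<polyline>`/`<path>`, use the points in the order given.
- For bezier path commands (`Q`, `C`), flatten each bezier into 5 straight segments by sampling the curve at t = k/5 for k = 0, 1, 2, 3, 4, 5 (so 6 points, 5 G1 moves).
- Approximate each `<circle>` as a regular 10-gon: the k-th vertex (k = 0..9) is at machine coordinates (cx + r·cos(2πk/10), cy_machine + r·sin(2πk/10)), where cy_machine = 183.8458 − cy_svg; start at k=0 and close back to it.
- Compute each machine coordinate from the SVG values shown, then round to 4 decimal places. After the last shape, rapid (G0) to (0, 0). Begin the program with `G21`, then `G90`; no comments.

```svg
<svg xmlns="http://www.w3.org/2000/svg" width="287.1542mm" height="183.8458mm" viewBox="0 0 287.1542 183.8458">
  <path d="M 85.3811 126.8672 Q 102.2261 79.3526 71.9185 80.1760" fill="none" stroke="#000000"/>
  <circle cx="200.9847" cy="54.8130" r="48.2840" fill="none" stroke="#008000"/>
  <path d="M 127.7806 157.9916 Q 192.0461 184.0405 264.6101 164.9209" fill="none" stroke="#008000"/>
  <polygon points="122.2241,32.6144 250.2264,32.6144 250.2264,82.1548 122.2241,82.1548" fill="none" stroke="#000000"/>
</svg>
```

viewBox `0 0 287.1542 183.8458` with mm width/height → 1 unit = 1 mm. Flip: y_m = 183.8458 − y_svg.

**Shape 1** — `<path>` quadratic bezier, stroke `#000000` → score (S505, F2020). Control points (SVG): P0=(85.3811,126.8672), P1=(102.2261,79.3526), P2=(71.9185,80.1760); sampled at t=k/5. Machine vertices: (85.3811,56.9786) → (90.2330,74.0509) → (91.3127,87.2562) → (88.6202,96.5944) → (82.1554,102.0656) → (71.9185,103.6698). Open path.

**Shape 2** — `<circle>` circle, stroke `#008000` → cut (S991, F1065). Machine vertices: (249.2687,129.0328) → (240.0473,157.4134) → (215.9053,174.9536) → (186.0641,174.9536) → (161.9221,157.4134) → (152.7007,129.0328) → (161.9221,100.6522) → (186.0641,83.1120) → (215.9053,83.1120) → (240.0473,100.6522) → (249.2687,129.0328). Closed: final G1 returns to the first vertex.

**Shape 3** — `<path>` quadratic bezier, stroke `#008000` → cut (S991, F1065). Control points (SVG): P0=(127.7806,157.9916), P1=(192.0461,184.0405), P2=(264.6101,164.9209); sampled at t=k/5. Machine vertices: (127.7806,25.8542) → (153.8187,17.2414) → (180.5208,12.2420) → (207.8867,10.8562) → (235.9164,13.0838) → (264.6101,18.9249). Open path.

**Shape 4** — `<polygon>` rectangle, stroke `#000000` → score (S505, F2020). Machine vertices: (122.2241,151.2314) → (250.2264,151.2314) → (250.2264,101.6910) → (122.2241,101.6910) → (122.2241,151.2314). Closed: final G1 returns to the first vertex.

G21
G90
G0 X85.3811 Y56.9786
M4 S505
G01 X90.2330 Y74.0509 F2020
G01 X91.3127 Y87.2562 F2020
G01 X88.6202 Y96.5944 F2020
G01 X82.1554 Y102.0656 F2020
G01 X71.9185 Y103.6698 F2020
M5
G0 X249.2687 Y129.0328
M4 S991
G01 X240.0473 Y157.4134 F1065
G01 X215.9053 Y174.9536 F1065
G01 X186.0641 Y174.9536 F1065
G01 X161.9221 Y157.4134 F1065
G01 X152.7007 Y129.0328 F1065
G01 X161.9221 Y100.6522 F1065
G01 X186.0641 Y83.1120 F1065
G01 X215.9053 Y83.1120 F1065
G01 X240.0473 Y100.6522 F1065
G01 X249.2687 Y129.0328 F1065
M5
G0 X127.7806 Y25.8542
M4 S991
G01 X153.8187 Y17.2414 F1065
G01 X180.5208 Y12.2420 F1065
G01 X207.8867 Y10.8562 F1065
G01 X235.9164 Y13.0838 F1065
G01 X264.6101 Y18.9249 F1065
M5
G0 X122.2241 Y151.2314
M4 S505
G01 X250.2264 Y151.2314 F2020
G01 X250.2264 Y101.6910 F2020
G01 X122.2241 Y101.6910 F2020
G01 X122.2241 Y151.2314 F2020
M5
G0 X0.0000 Y0.0000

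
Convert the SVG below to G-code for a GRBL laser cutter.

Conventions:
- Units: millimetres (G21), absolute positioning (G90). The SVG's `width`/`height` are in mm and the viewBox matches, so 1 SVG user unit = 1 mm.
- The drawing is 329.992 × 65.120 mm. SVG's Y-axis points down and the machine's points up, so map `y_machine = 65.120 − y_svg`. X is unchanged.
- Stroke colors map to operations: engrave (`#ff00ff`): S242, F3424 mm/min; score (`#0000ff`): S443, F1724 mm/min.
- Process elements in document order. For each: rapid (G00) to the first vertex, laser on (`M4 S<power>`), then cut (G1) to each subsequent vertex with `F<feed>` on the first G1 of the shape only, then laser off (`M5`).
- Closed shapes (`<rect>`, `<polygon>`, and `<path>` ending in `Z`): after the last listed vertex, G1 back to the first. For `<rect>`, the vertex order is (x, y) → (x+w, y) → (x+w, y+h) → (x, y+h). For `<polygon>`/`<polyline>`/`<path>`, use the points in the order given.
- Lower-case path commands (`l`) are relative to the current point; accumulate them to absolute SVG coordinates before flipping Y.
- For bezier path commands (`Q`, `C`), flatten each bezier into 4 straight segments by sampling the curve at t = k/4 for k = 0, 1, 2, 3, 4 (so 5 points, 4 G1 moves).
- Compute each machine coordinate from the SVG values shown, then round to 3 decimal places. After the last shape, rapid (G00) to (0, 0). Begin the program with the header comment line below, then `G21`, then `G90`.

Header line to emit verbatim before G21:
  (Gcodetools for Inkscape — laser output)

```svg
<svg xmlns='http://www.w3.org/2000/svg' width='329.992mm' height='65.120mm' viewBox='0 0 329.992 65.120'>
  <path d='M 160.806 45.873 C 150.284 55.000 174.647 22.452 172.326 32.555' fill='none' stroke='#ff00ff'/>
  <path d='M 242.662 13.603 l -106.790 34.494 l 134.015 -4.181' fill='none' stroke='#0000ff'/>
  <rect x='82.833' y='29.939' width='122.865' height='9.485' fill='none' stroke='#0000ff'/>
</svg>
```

(Gcodetools for Inkscape — laser output)
G21
G90
G00 X160.806 Y19.247
M4 S242
G1 X158.493 Y18.898 F3424
G1 X163.491 Y26.272
G1 X170.026 Y33.463
G1 X172.326 Y32.565
M5
G00 X242.662 Y51.517
M4 S443
G1 X135.872 Y17.023 F1724
G1 X269.887 Y21.204
M5
G00 X82.833 Y35.181
M4 S443
G1 X205.698 Y35.181 F1724
G1 X205.698 Y25.696
G1 X82.833 Y25.696
G1 X82.833 Y35.181
M5
G00 X0.000 Y0.000

1 u = 1 mm; y_m = 65.120 − y.

[1] `<path>` cubic bezier, #ff00ff→engrave S242 F3424: (160.806,19.247) → (158.493,18.898) → (163.491,26.272) → (170.026,33.463) → (172.326,32.565)

[2] `<path>` open polyline, #0000ff→score S443 F1724: (242.662,51.517) → (135.872,17.023) → (269.887,21.204)

[3] `<rect>` rectangle, #0000ff→score S443 F1724: (82.833,35.181) → (205.698,35.181) → (205.698,25.696) → (82.833,25.696) → (82.833,35.181) (closed)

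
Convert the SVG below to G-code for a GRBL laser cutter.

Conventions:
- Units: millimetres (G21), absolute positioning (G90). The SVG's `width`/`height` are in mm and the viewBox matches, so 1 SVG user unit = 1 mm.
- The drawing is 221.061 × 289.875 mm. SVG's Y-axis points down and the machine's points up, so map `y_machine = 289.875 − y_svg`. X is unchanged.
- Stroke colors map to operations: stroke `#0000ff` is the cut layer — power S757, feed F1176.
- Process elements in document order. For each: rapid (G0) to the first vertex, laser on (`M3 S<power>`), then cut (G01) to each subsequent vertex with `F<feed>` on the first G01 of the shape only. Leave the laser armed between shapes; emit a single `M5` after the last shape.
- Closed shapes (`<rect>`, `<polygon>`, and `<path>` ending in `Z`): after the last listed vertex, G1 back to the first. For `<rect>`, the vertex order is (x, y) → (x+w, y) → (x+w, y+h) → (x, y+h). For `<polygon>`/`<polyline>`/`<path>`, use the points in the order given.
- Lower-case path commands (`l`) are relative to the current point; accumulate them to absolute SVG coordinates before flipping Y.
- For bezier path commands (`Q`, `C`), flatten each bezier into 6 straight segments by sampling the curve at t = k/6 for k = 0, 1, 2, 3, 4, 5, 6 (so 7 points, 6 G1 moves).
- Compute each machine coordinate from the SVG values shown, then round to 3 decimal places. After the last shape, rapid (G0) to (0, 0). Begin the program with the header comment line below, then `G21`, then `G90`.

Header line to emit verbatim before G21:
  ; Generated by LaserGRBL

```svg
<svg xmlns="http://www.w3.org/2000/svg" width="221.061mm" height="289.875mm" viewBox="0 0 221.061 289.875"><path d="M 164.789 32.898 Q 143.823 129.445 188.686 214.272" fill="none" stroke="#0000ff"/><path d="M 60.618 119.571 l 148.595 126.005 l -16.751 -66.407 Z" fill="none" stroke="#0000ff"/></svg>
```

1 u = 1 mm; y_m = 289.875 − y.

[1] `<path>` quadratic bezier, #0000ff→cut S757 F1176: (164.789,256.977) → (159.629,225.120) → (158.126,193.915) → (160.280,163.360) → (166.092,133.457) → (175.560,104.204) → (188.686,75.603)

[2] `<path>` closed polygon, #0000ff→cut S757 F1176: (60.618,170.304) → (209.213,44.299) → (192.462,110.706) → (60.618,170.304) (closed)

; Generated by LaserGRBL
G21
G90
G0 X164.789 Y256.977
M3 S757
G01 X159.629 Y225.120 F1176
G01 X158.126 Y193.915
G01 X160.280 Y163.360
G01 X166.092 Y133.457
G01 X175.560 Y104.204
G01 X188.686 Y75.603
G0 X60.618 Y170.304
M3 S757
G01 X209.213 Y44.299 F1176
G01 X192.462 Y110.706
G01 X60.618 Y170.304
M5
G0 X0.000 Y0.000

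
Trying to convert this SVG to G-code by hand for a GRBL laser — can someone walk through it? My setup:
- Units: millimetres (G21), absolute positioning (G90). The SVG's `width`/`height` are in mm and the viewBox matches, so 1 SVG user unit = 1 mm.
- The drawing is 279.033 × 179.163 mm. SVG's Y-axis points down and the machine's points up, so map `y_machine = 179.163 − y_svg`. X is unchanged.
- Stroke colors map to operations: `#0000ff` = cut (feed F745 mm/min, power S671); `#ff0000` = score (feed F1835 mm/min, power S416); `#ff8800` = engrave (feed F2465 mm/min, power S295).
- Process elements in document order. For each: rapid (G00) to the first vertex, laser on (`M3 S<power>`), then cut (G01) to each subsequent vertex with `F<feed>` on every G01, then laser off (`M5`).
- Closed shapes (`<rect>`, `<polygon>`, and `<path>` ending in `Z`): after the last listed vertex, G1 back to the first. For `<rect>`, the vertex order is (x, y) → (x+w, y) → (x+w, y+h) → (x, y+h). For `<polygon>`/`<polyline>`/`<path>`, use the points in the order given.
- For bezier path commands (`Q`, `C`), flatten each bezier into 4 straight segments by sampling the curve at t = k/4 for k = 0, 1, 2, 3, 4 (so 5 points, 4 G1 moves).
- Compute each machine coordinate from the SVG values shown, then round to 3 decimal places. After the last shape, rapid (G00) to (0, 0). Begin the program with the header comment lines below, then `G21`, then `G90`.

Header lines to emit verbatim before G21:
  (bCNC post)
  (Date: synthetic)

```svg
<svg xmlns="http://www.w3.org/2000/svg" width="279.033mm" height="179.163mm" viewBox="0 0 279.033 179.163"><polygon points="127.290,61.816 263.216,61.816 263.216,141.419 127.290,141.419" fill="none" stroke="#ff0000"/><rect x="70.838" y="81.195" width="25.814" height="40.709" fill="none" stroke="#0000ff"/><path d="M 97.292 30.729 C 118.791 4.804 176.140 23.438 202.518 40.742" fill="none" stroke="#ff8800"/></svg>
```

Since the viewBox matches the mm dimensions, user units are millimetres directly. The only transform is the Y-flip y_m = 179.163 − y_svg.

Shape 1 is a rectangle drawn with `<polygon>`. Its stroke #ff0000 means score at S416, F1835. After flipping Y the toolpath is (127.290,117.347) → (263.216,117.347) → (263.216,37.744) → (127.290,37.744) → (127.290,117.347), returning to the start.

Shape 2 is a rectangle drawn with `<rect>`. Its stroke #0000ff means cut at S671, F745. After flipping Y the toolpath is (70.838,97.968) → (96.652,97.968) → (96.652,57.259) → (70.838,57.259) → (70.838,97.968), returning to the start.

Shape 3 is a cubic bezier drawn with `<path>`. Its stroke #ff8800 means engrave at S295, F2465. After flipping Y the toolpath is (97.292,148.434) → (119.094,160.240) → (148.075,159.638) → (177.972,150.931) → (202.518,138.421).

(bCNC post)
(Date: synthetic)
G21
G90
G00 X127.290 Y117.347
M3 S416
G01 X263.216 Y117.347 F1835
G01 X263.216 Y37.744 F1835
G01 X127.290 Y37.744 F1835
G01 X127.290 Y117.347 F1835
M5
G00 X70.838 Y97.968
M3 S671
G01 X96.652 Y97.968 F745
G01 X96.652 Y57.259 F745
G01 X70.838 Y57.259 F745
G01 X70.838 Y97.968 F745
M5
G00 X97.292 Y148.434
M3 S295
G01 X119.094 Y160.240 F2465
G01 X148.075 Y159.638 F2465
G01 X177.972 Y150.931 F2465
G01 X202.518 Y138.421 F2465
M5
G00 X0.000 Y0.000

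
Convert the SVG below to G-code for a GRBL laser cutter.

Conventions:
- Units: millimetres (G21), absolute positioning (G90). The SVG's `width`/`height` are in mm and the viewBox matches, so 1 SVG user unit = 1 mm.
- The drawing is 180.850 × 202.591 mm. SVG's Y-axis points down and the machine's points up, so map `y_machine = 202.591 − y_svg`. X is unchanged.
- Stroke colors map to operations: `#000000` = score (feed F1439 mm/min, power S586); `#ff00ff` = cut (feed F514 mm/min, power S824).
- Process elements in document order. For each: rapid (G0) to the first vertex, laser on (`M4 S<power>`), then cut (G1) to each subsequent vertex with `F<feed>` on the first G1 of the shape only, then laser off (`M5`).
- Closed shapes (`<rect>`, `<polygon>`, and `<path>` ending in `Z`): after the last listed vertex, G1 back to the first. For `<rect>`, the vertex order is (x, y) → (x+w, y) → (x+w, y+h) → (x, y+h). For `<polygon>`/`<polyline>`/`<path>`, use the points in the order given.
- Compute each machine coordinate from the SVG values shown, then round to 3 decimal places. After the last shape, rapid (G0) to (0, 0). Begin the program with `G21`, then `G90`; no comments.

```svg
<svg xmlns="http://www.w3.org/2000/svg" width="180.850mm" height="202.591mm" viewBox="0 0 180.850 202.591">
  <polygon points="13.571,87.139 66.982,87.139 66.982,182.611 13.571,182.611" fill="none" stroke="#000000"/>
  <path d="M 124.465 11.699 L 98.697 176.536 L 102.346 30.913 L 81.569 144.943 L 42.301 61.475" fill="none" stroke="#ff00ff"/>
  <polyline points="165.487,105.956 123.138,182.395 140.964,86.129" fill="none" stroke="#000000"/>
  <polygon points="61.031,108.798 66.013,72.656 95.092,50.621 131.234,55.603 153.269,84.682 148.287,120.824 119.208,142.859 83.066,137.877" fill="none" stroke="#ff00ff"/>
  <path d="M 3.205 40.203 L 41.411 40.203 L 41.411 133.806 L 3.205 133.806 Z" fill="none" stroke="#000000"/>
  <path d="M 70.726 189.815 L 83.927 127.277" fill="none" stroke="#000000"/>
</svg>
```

viewBox `0 0 180.850 202.591` with mm width/height → 1 unit = 1 mm. Flip: y_m = 202.591 − y_svg.

**Shape 1** — `<polygon>` rectangle, stroke `#000000` → score (S586, F1439). Machine vertices: (13.571,115.452) → (66.982,115.452) → (66.982,19.980) → (13.571,19.980) → (13.571,115.452). Closed: final G1 returns to the first vertex.

**Shape 2** — `<path>` open polyline, stroke `#ff00ff` → cut (S824, F514). Machine vertices: (124.465,190.892) → (98.697,26.055) → (102.346,171.678) → (81.569,57.648) → (42.301,141.116). Open path.

**Shape 3** — `<polyline>` open polyline, stroke `#000000` → score (S586, F1439). Machine vertices: (165.487,96.635) → (123.138,20.196) → (140.964,116.462). Open path.

**Shape 4** — `<polygon>` regular polygon, stroke `#ff00ff` → cut (S824, F514). Machine vertices: (61.031,93.793) → (66.013,129.935) → (95.092,151.970) → (131.234,146.988) → (153.269,117.909) → (148.287,81.767) → (119.208,59.732) → (83.066,64.714) → (61.031,93.793). Closed: final G1 returns to the first vertex.

**Shape 5** — `<path>` rectangle, stroke `#000000` → score (S586, F1439). Machine vertices: (3.205,162.388) → (41.411,162.388) → (41.411,68.785) → (3.205,68.785) → (3.205,162.388). Closed: final G1 returns to the first vertex.

**Shape 6** — `<path>` line segment, stroke `#000000` → score (S586, F1439). Machine vertices: (70.726,12.776) → (83.927,75.314). Open path.

G21
G90
G0 X13.571 Y115.452
M4 S586
G1 X66.982 Y115.452 F1439
G1 X66.982 Y19.980
G1 X13.571 Y19.980
G1 X13.571 Y115.452
M5
G0 X124.465 Y190.892
M4 S824
G1 X98.697 Y26.055 F514
G1 X102.346 Y171.678
G1 X81.569 Y57.648
G1 X42.301 Y141.116
M5
G0 X165.487 Y96.635
M4 S586
G1 X123.138 Y20.196 F1439
G1 X140.964 Y116.462
M5
G0 X61.031 Y93.793
M4 S824
G1 X66.013 Y129.935 F514
G1 X95.092 Y151.970
G1 X131.234 Y146.988
G1 X153.269 Y117.909
G1 X148.287 Y81.767
G1 X119.208 Y59.732
G1 X83.066 Y64.714
G1 X61.031 Y93.793
M5
G0 X3.205 Y162.388
M4 S586
G1 X41.411 Y162.388 F1439
G1 X41.411 Y68.785
G1 X3.205 Y68.785
G1 X3.205 Y162.388
M5
G0 X70.726 Y12.776
M4 S586
G1 X83.927 Y75.314 F1439
M5
G0 X0.000 Y0.000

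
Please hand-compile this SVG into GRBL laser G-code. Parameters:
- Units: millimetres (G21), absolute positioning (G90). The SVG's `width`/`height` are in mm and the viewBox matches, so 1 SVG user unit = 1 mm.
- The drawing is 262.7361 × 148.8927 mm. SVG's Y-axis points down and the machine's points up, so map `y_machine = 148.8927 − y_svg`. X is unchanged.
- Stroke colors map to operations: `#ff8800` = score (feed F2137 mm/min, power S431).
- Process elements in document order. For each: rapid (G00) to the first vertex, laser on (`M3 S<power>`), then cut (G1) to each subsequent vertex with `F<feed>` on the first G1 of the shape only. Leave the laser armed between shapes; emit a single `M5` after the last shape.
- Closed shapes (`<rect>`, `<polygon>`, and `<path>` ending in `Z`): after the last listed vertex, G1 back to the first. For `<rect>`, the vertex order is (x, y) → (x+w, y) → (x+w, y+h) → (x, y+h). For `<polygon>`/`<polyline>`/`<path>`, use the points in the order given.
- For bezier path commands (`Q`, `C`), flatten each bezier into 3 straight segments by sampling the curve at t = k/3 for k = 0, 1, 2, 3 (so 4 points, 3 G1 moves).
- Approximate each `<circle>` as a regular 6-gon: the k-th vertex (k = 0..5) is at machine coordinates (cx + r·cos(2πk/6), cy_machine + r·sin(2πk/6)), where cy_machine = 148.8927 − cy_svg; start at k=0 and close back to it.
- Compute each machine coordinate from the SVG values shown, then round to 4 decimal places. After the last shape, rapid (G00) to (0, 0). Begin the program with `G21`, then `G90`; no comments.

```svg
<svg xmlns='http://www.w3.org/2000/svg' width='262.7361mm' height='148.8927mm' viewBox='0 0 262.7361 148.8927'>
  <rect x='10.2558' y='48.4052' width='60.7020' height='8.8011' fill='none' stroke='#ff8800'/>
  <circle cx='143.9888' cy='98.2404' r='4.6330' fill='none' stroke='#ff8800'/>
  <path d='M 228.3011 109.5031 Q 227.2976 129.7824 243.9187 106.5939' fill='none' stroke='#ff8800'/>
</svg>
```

1 u = 1 mm; y_m = 148.8927 − y.

[1] `<rect>` rectangle, #ff8800→score S431 F2137: (10.2558,100.4875) → (70.9578,100.4875) → (70.9578,91.6864) → (10.2558,91.6864) → (10.2558,100.4875) (closed)

[2] `<circle>` circle, #ff8800→score S431 F2137: (148.6218,50.6523) → (146.3053,54.6646) → (141.6723,54.6646) → (139.3558,50.6523) → (141.6723,46.6400) → (146.3053,46.6400) → (148.6218,50.6523) (closed)

[3] `<path>` quadratic bezier, #ff8800→score S431 F2137: (228.3011,39.3896) → (229.5904,30.6998) → (234.7963,31.6696) → (243.9187,42.2988)

G21
G90
G00 X10.2558 Y100.4875
M3 S431
G1 X70.9578 Y100.4875 F2137
G1 X70.9578 Y91.6864
G1 X10.2558 Y91.6864
G1 X10.2558 Y100.4875
G00 X148.6218 Y50.6523
M3 S431
G1 X146.3053 Y54.6646 F2137
G1 X141.6723 Y54.6646
G1 X139.3558 Y50.6523
G1 X141.6723 Y46.6400
G1 X146.3053 Y46.6400
G1 X148.6218 Y50.6523
G00 X228.3011 Y39.3896
M3 S431
G1 X229.5904 Y30.6998 F2137
G1 X234.7963 Y31.6696
G1 X243.9187 Y42.2988
M5
G00 X0.0000 Y0.0000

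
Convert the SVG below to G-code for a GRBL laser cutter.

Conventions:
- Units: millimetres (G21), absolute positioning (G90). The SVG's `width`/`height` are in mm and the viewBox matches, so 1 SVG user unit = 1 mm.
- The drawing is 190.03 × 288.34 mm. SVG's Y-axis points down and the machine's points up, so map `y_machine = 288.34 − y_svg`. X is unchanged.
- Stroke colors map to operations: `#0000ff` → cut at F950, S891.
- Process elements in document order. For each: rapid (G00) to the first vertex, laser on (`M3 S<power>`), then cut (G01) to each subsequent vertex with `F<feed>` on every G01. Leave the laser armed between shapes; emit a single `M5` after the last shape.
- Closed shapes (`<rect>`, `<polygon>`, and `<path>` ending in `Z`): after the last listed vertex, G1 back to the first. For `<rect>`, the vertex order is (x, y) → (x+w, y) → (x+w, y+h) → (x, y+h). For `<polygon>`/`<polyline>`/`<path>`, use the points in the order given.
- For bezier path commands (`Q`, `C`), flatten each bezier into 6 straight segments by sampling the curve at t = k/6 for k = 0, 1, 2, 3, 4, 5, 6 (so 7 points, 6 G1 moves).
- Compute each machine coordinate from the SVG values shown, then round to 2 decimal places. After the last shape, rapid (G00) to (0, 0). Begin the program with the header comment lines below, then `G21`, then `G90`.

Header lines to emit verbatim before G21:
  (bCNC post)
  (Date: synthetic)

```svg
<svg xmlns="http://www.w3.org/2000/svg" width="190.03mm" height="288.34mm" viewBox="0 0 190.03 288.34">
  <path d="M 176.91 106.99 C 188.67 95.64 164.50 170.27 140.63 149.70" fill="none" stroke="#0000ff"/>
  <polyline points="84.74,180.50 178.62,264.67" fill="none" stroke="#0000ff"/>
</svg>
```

(bCNC post)
(Date: synthetic)
G21
G90
G00 X176.91 Y181.35
M3 S891
G01 X179.96 Y180.70 F950
G01 X178.04 Y170.75 F950
G01 X172.13 Y156.54 F950
G01 X163.26 Y143.09 F950
G01 X152.42 Y135.45 F950
G01 X140.63 Y138.64 F950
G00 X84.74 Y107.84
M3 S891
G01 X178.62 Y23.67 F950
M5
G00 X0.00 Y0.00

1 u = 1 mm; y_m = 288.34 − y.

[1] `<path>` cubic bezier, #0000ff→cut S891 F950: (176.91,181.35) → (179.96,180.70) → (178.04,170.75) → (172.13,156.54) → (163.26,143.09) → (152.42,135.45) → (140.63,138.64)

[2] `<polyline>` line segment, #0000ff→cut S891 F950: (84.74,107.84) → (178.62,23.67)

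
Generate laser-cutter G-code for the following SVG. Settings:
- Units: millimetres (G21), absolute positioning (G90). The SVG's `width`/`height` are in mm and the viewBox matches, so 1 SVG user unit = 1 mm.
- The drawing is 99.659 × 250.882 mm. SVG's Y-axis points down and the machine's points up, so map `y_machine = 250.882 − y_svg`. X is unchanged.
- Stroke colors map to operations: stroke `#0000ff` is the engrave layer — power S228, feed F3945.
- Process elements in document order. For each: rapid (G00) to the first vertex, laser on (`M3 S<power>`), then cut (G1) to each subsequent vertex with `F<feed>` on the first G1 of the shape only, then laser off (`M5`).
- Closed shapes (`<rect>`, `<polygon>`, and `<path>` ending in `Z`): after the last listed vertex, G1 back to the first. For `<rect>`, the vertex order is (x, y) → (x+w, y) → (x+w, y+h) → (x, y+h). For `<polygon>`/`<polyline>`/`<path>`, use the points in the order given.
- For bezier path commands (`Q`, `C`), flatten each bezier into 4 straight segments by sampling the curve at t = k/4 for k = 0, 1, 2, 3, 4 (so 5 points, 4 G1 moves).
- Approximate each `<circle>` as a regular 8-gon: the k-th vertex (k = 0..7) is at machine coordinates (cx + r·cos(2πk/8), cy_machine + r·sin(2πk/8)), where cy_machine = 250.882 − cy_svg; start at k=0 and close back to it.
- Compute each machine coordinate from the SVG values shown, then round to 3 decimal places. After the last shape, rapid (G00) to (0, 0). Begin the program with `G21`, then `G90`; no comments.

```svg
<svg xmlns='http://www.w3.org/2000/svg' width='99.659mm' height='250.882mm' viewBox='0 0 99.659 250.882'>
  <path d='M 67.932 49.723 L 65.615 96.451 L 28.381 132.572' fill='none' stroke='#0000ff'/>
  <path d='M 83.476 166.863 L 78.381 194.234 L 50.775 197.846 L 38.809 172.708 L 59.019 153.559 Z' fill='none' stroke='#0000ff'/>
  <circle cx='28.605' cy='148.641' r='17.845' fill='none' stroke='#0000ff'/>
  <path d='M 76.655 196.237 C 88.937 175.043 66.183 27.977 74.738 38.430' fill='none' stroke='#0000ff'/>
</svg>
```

G21
G90
G00 X67.932 Y201.159
M3 S228
G1 X65.615 Y154.431 F3945
G1 X28.381 Y118.310
M5
G00 X83.476 Y84.019
M3 S228
G1 X78.381 Y56.648 F3945
G1 X50.775 Y53.036
G1 X38.809 Y78.174
G1 X59.019 Y97.323
G1 X83.476 Y84.019
M5
G00 X46.450 Y102.241
M3 S228
G1 X41.223 Y114.859 F3945
G1 X28.605 Y120.086
G1 X15.987 Y114.859
G1 X10.760 Y102.241
G1 X15.987 Y89.623
G1 X28.605 Y84.396
G1 X41.223 Y89.623
G1 X46.450 Y102.241
M5
G00 X76.655 Y54.645
M3 S228
G1 X80.334 Y89.714 F3945
G1 X77.094 Y145.416
G1 X73.156 Y195.185
G1 X74.738 Y212.452
M5
G00 X0.000 Y0.000

1 u = 1 mm; y_m = 250.882 − y.

[1] `<path>` open polyline, #0000ff→engrave S228 F3945: (67.932,201.159) → (65.615,154.431) → (28.381,118.310)

[2] `<path>` regular polygon, #0000ff→engrave S228 F3945: (83.476,84.019) → (78.381,56.648) → (50.775,53.036) → (38.809,78.174) → (59.019,97.323) → (83.476,84.019) (closed)

[3] `<circle>` circle, #0000ff→engrave S228 F3945: (46.450,102.241) → (41.223,114.859) → (28.605,120.086) → (15.987,114.859) → (10.760,102.241) → (15.987,89.623) → (28.605,84.396) → (41.223,89.623) → (46.450,102.241) (closed)

[4] `<path>` cubic bezier, #0000ff→engrave S228 F3945: (76.655,54.645) → (80.334,89.714) → (77.094,145.416) → (73.156,195.185) → (74.738,212.452)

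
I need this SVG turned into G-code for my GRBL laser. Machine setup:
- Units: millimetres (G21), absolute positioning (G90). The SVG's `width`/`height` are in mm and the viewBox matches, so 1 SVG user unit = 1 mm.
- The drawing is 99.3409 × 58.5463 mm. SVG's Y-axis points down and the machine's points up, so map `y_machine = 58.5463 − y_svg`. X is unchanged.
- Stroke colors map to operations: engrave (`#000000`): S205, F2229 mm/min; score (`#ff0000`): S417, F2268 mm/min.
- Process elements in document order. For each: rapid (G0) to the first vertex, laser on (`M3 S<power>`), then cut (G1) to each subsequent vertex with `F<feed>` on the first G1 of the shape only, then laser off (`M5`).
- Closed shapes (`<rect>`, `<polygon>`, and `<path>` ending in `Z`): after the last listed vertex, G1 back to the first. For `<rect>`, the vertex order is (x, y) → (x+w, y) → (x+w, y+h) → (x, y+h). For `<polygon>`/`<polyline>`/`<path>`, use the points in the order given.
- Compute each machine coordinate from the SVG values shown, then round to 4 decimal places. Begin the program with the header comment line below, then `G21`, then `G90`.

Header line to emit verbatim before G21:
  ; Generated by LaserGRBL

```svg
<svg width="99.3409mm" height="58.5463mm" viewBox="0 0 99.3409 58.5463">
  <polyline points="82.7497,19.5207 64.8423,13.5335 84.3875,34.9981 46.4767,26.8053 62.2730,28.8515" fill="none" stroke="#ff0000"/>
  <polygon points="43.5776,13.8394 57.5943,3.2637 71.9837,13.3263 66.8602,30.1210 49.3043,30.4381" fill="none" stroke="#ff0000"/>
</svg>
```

viewBox `0 0 99.3409 58.5463` with mm width/height → 1 unit = 1 mm. Flip: y_m = 58.5463 − y_svg.

**Shape 1** — `<polyline>` open polyline, stroke `#ff0000` → score (S417, F2268). Machine vertices: (82.7497,39.0256) → (64.8423,45.0128) → (84.3875,23.5482) → (46.4767,31.7410) → (62.2730,29.6948). Open path.

**Shape 2** — `<polygon>` regular polygon, stroke `#ff0000` → score (S417, F2268). Machine vertices: (43.5776,44.7069) → (57.5943,55.2826) → (71.9837,45.2200) → (66.8602,28.4253) → (49.3043,28.1082) → (43.5776,44.7069). Closed: final G1 returns to the first vertex.

; Generated by LaserGRBL
G21
G90
G0 X82.7497 Y39.0256
M3 S417
G1 X64.8423 Y45.0128 F2268
G1 X84.3875 Y23.5482
G1 X46.4767 Y31.7410
G1 X62.2730 Y29.6948
M5
G0 X43.5776 Y44.7069
M3 S417
G1 X57.5943 Y55.2826 F2268
G1 X71.9837 Y45.2200
G1 X66.8602 Y28.4253
G1 X49.3043 Y28.1082
G1 X43.5776 Y44.7069
M5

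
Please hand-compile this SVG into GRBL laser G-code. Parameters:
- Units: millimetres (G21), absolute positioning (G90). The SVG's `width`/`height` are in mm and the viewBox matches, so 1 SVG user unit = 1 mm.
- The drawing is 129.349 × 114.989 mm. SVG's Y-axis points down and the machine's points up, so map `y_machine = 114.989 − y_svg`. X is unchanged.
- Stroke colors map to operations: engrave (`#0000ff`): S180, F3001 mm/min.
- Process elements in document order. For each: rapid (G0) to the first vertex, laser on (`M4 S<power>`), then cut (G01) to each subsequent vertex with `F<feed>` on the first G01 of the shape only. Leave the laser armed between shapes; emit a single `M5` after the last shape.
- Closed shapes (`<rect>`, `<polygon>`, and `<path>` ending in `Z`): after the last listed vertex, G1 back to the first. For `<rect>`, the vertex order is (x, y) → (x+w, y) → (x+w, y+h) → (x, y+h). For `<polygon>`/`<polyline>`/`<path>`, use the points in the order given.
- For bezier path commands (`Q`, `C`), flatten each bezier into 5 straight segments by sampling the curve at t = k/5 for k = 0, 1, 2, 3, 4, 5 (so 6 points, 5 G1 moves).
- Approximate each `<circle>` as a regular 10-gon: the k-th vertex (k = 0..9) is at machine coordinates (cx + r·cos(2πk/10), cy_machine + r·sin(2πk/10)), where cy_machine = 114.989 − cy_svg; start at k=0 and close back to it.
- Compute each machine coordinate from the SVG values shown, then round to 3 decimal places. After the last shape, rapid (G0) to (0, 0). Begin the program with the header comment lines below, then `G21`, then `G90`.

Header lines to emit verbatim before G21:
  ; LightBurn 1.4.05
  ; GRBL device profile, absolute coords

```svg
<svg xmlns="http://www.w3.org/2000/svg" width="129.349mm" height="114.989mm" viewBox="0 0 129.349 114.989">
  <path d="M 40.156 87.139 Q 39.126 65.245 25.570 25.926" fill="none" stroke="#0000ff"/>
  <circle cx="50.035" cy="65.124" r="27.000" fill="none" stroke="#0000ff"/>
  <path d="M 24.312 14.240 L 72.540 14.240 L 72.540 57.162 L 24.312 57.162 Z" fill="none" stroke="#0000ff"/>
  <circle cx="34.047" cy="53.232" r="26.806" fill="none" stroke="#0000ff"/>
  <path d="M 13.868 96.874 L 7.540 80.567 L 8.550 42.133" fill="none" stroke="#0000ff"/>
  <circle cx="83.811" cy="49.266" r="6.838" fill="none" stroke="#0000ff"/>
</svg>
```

Since the viewBox matches the mm dimensions, user units are millimetres directly. The only transform is the Y-flip y_m = 114.989 − y_svg.

Shape 1 is a quadratic bezier drawn with `<path>`. Its stroke #0000ff means engrave at S180, F3001. After flipping Y the toolpath is (40.156,27.850) → (39.243,37.305) → (37.328,48.153) → (34.411,60.396) → (30.491,74.032) → (25.570,89.063).

Shape 2 is a circle drawn with `<circle>`. Its stroke #0000ff means engrave at S180, F3001. After flipping Y the toolpath is (77.035,49.865) → (71.878,65.735) → (58.378,75.544) → (41.692,75.544) → (28.192,65.735) → (23.035,49.865) → (28.192,33.995) → (41.692,24.186) → (58.378,24.186) → (71.878,33.995) → (77.035,49.865), returning to the start.

Shape 3 is a rectangle drawn with `<path>`. Its stroke #0000ff means engrave at S180, F3001. After flipping Y the toolpath is (24.312,100.749) → (72.540,100.749) → (72.540,57.827) → (24.312,57.827) → (24.312,100.749), returning to the start.

Shape 4 is a circle drawn with `<circle>`. Its stroke #0000ff means engrave at S180, F3001. After flipping Y the toolpath is (60.853,61.757) → (55.734,77.513) → (42.331,87.251) → (25.763,87.251) → (12.360,77.513) → (7.241,61.757) → (12.360,46.001) → (25.763,36.263) → (42.331,36.263) → (55.734,46.001) → (60.853,61.757), returning to the start.

Shape 5 is a open polyline drawn with `<path>`. Its stroke #0000ff means engrave at S180, F3001. After flipping Y the toolpath is (13.868,18.115) → (7.540,34.422) → (8.550,72.856).

Shape 6 is a circle drawn with `<circle>`. Its stroke #0000ff means engrave at S180, F3001. After flipping Y the toolpath is (90.649,65.723) → (89.343,69.742) → (85.924,72.226) → (81.698,72.226) → (78.279,69.742) → (76.973,65.723) → (78.279,61.704) → (81.698,59.220) → (85.924,59.220) → (89.343,61.704) → (90.649,65.723), returning to the start.

; LightBurn 1.4.05
; GRBL device profile, absolute coords
G21
G90
G0 X40.156 Y27.850
M4 S180
G01 X39.243 Y37.305 F3001
G01 X37.328 Y48.153
G01 X34.411 Y60.396
G01 X30.491 Y74.032
G01 X25.570 Y89.063
G0 X77.035 Y49.865
M4 S180
G01 X71.878 Y65.735 F3001
G01 X58.378 Y75.544
G01 X41.692 Y75.544
G01 X28.192 Y65.735
G01 X23.035 Y49.865
G01 X28.192 Y33.995
G01 X41.692 Y24.186
G01 X58.378 Y24.186
G01 X71.878 Y33.995
G01 X77.035 Y49.865
G0 X24.312 Y100.749
M4 S180
G01 X72.540 Y100.749 F3001
G01 X72.540 Y57.827
G01 X24.312 Y57.827
G01 X24.312 Y100.749
G0 X60.853 Y61.757
M4 S180
G01 X55.734 Y77.513 F3001
G01 X42.331 Y87.251
G01 X25.763 Y87.251
G01 X12.360 Y77.513
G01 X7.241 Y61.757
G01 X12.360 Y46.001
G01 X25.763 Y36.263
G01 X42.331 Y36.263
G01 X55.734 Y46.001
G01 X60.853 Y61.757
G0 X13.868 Y18.115
M4 S180
G01 X7.540 Y34.422 F3001
G01 X8.550 Y72.856
G0 X90.649 Y65.723
M4 S180
G01 X89.343 Y69.742 F3001
G01 X85.924 Y72.226
G01 X81.698 Y72.226
G01 X78.279 Y69.742
G01 X76.973 Y65.723
G01 X78.279 Y61.704
G01 X81.698 Y59.220
G01 X85.924 Y59.220
G01 X89.343 Y61.704
G01 X90.649 Y65.723
M5
G0 X0.000 Y0.000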